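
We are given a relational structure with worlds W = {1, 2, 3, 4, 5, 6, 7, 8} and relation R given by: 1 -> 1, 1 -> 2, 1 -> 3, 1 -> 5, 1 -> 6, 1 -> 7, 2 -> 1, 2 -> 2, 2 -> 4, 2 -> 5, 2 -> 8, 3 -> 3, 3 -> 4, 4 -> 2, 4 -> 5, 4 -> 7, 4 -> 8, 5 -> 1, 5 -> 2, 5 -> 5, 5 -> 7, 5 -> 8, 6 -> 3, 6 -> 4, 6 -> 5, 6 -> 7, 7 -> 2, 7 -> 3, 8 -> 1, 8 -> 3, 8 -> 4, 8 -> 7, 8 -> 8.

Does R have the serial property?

Serial: yes — every world has a successor (e.g. 1 R 1).

Yes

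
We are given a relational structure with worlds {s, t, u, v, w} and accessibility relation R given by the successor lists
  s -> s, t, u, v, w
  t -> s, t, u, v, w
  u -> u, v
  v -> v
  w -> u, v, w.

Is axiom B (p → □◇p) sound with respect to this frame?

No

The schema B characterises exactly the symmetric frames.
Symmetric: no — s R u but not u R s.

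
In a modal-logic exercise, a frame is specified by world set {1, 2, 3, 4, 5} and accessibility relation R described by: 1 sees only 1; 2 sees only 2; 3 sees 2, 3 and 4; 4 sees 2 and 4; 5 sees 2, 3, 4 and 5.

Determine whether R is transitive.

Transitive: yes — every two-step R-path is closed by a direct edge.

Yes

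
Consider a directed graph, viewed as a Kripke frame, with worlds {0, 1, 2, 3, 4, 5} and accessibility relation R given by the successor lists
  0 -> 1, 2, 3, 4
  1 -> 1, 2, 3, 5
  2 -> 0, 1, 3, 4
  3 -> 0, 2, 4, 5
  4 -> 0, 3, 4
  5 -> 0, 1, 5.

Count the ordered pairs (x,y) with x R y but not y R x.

5

Enumerating: (0,1), (1,3), (2,4), (3,5), (5,0).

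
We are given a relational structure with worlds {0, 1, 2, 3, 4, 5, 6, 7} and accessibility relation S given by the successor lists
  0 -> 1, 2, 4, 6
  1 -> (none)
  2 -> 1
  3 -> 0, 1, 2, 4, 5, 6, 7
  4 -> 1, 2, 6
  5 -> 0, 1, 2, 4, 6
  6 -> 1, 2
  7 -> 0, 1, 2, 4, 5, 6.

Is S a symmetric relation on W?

Symmetric: no — 0 S 1 but not 1 S 0.

No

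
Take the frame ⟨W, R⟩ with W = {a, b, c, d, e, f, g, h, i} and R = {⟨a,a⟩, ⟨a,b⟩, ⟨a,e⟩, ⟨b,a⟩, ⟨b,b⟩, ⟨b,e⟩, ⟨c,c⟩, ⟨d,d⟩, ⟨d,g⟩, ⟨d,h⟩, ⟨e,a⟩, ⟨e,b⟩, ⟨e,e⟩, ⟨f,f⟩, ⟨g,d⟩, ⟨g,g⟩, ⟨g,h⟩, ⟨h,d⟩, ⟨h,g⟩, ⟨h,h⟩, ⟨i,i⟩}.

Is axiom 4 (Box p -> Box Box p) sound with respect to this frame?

Yes

Axiom 4 corresponds to the accessibility relation being transitive.
Transitive: yes — every two-step R-path is closed by a direct edge.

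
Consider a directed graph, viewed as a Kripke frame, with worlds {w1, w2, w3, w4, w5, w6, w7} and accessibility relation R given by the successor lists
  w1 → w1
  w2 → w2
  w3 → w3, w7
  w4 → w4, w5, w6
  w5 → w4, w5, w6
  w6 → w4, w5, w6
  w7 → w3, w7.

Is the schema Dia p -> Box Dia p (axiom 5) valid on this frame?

Yes

Axiom 5 corresponds to the accessibility relation being Euclidean.
Euclidean: yes — any two successors of a common world are R-related.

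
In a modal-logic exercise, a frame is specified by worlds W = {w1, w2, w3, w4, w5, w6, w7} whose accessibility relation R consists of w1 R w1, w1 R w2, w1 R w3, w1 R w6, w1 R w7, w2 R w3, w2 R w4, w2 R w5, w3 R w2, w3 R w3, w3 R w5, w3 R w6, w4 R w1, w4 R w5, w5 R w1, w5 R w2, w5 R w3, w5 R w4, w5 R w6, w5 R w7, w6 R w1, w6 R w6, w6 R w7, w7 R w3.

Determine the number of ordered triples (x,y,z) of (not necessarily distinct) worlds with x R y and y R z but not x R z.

Enumerating: (w1,w2,w4), (w1,w2,w5), (w1,w3,w5), (w2,w3,w2), (w2,w3,w6), (w2,w4,w1), (w2,w5,w1), (w2,w5,w2), (w2,w5,w6), (w2,w5,w7), (w3,w2,w4), (w3,w5,w1), … and 22 more.
Total: 34.

34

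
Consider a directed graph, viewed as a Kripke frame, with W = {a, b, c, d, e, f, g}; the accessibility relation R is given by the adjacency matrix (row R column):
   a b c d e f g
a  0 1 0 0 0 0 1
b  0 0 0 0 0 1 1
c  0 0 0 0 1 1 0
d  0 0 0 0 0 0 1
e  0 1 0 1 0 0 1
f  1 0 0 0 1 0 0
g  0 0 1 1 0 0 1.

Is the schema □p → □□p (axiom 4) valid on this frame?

No

By correspondence theory, 4 is valid on a frame iff R is transitive.
Transitive: no — a R b and b R f, but not a R f.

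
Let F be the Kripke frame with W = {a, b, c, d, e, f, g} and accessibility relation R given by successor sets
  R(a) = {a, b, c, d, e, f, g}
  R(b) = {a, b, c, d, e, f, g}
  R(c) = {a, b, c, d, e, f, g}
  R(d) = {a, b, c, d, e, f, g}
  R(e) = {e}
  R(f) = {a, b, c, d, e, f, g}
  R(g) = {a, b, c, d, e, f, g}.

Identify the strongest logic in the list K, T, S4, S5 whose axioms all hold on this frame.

Reflexive (axiom T): yes — every world is R-related to itself.
Transitive (axiom 4): yes — every two-step R-path is closed by a direct edge.
Euclidean (axiom 5): no — a R e and a R b, but not e R b.
So F validates K, T, S4; S5 would additionally require R to be Euclidean. The strongest is S4.

S4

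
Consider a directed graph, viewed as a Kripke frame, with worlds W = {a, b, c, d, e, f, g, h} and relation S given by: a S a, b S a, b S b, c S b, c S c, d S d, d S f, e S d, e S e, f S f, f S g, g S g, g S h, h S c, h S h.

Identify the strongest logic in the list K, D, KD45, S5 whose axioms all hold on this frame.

D

Serial (axiom D): yes — every world has a successor (e.g. a S a).
Euclidean (axiom 5): no — b S a and b S b, but not a S b.
Transitive (axiom 4): no — c S b and b S a, but not c S a.
Reflexive (axiom T): yes — every world is S-related to itself.
So F validates K, D; KD45 would additionally require S to be Euclidean and transitive. The strongest is D.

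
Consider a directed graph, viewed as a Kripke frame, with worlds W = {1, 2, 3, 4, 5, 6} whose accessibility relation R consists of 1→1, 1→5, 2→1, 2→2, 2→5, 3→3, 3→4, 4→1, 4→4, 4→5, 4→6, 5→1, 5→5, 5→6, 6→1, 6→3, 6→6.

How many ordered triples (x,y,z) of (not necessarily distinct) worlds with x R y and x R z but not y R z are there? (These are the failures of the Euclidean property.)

14

Enumerating: (2,1,2), (2,5,2), (3,4,3), (4,1,4), (4,1,6), (4,5,4), (4,6,4), (4,6,5), (5,1,6), (5,6,5), (6,1,3), (6,1,6), (6,3,1), (6,3,6).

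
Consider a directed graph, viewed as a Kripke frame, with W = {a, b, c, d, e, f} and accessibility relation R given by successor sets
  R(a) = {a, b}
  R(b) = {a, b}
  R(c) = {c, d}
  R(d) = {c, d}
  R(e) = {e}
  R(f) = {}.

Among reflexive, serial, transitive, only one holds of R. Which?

Reflexive: no — f is not related to itself.
Serial: no — f has no R-successor.
Transitive: yes — every two-step R-path is closed by a direct edge.
Only transitive holds.

transitive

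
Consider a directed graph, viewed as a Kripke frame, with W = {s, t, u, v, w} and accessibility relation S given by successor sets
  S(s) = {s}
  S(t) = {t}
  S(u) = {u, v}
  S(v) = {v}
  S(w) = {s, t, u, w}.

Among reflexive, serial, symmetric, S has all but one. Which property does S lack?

Reflexive: yes — every world is S-related to itself.
Serial: yes — every world has a successor (e.g. s S s).
Symmetric: no — u S v but not v S u.
Only symmetric fails.

symmetric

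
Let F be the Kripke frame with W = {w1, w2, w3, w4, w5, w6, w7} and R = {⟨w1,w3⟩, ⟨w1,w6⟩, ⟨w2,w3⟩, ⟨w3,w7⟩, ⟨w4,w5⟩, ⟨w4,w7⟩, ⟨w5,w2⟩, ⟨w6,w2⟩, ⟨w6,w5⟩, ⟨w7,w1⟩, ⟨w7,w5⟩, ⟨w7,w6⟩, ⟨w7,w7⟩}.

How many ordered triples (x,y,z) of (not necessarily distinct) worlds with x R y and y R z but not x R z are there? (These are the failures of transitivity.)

15

Enumerating: (w1,w3,w7), (w1,w6,w2), (w1,w6,w5), (w2,w3,w7), (w3,w7,w1), (w3,w7,w5), (w3,w7,w6), (w4,w5,w2), (w4,w7,w1), (w4,w7,w6), (w5,w2,w3), (w6,w2,w3), (w7,w1,w3), (w7,w5,w2), (w7,w6,w2).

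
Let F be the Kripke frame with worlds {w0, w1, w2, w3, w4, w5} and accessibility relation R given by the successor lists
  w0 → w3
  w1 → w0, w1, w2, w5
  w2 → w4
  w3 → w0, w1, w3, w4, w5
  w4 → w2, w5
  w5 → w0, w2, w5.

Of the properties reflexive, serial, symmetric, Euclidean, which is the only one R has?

serial

Reflexive: no — w0 is not related to itself.
Serial: yes — every world has a successor (e.g. w0 R w3).
Symmetric: no — w1 R w0 but not w0 R w1.
Euclidean: no — w1 R w0 and w1 R w2, but not w0 R w2.
Only serial holds.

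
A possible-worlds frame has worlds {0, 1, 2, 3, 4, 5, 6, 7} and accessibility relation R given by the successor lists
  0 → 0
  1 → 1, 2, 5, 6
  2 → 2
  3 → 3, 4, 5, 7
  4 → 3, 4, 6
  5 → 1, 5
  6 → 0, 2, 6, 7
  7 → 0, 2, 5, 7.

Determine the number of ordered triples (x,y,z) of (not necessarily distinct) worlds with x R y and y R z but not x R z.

Enumerating: (1,6,0), (1,6,7), (3,4,6), (3,5,1), (3,7,0), (3,7,2), (4,3,5), (4,3,7), (4,6,0), (4,6,2), (4,6,7), (5,1,2), (5,1,6), (6,7,5), (7,5,1).

15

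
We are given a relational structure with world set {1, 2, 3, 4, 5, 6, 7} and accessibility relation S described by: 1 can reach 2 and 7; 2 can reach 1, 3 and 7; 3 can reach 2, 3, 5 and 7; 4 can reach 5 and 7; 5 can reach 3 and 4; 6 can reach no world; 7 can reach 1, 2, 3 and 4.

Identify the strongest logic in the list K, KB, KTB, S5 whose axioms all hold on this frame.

KB

Symmetric (axiom B): yes — every pair in S has its reverse in S.
Reflexive (axiom T): no — 1 is not related to itself.
Euclidean (axiom 5): no — 2 S 1 and 2 S 3, but not 1 S 3.
So F validates K, KB; KTB would additionally require S to be reflexive. The strongest is KB.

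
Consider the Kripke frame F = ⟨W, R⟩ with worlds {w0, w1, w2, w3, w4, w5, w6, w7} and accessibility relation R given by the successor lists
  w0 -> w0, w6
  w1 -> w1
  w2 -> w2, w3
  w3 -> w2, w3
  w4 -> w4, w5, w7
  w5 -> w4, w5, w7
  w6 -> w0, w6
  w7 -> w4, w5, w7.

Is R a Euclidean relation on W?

Euclidean: yes — any two successors of a common world are R-related.

Yes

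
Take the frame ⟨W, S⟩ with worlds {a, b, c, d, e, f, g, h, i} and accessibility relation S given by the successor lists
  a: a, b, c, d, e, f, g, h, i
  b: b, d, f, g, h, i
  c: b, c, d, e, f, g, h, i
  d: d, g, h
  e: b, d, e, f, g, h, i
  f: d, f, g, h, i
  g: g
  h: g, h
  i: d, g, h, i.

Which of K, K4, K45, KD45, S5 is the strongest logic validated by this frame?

K4

Transitive (axiom 4): yes — every two-step S-path is closed by a direct edge.
Euclidean (axiom 5): no — a S b and a S c, but not b S c.
Serial (axiom D): yes — every world has a successor (e.g. a S a).
Reflexive (axiom T): yes — every world is S-related to itself.
So F validates K, K4; K45 would additionally require S to be Euclidean. The strongest is K4.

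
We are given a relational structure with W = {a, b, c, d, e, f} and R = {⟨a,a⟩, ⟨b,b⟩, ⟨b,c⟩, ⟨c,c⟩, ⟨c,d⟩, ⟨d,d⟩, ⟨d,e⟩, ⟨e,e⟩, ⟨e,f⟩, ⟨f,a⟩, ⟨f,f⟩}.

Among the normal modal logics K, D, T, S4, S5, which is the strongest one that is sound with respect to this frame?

Serial (axiom D): yes — every world has a successor (e.g. a R a).
Reflexive (axiom T): yes — every world is R-related to itself.
Transitive (axiom 4): no — b R c and c R d, but not b R d.
Euclidean (axiom 5): no — b R c and b R b, but not c R b.
So F validates K, D, T; S4 would additionally require R to be transitive. The strongest is T.

T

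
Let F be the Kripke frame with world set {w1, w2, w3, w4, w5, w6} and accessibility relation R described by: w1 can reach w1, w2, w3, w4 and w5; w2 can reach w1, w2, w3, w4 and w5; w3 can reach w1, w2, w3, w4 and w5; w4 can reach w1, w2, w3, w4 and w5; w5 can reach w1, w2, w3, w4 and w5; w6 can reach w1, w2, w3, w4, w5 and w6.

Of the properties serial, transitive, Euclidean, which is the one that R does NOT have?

Euclidean

Serial: yes — every world has a successor (e.g. w1 R w1).
Transitive: yes — every two-step R-path is closed by a direct edge.
Euclidean: no — w6 R w1 and w6 R w6, but not w1 R w6.
Only Euclidean fails.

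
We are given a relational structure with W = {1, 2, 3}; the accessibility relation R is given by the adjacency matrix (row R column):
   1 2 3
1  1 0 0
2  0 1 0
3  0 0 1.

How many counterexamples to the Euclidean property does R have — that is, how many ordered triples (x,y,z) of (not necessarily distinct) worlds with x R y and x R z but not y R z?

R is Euclidean; there are no such tuples.

0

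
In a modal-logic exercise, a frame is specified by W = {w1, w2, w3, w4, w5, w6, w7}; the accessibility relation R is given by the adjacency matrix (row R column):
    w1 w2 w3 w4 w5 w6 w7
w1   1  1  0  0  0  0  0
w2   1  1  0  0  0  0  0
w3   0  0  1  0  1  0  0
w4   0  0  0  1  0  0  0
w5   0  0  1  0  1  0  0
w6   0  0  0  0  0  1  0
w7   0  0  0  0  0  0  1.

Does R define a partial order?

Reflexive: yes — every world is R-related to itself.
Transitive: yes — every two-step R-path is closed by a direct edge.
Antisymmetric: no — w1 R w2 and w2 R w1 with w1 ≠ w2.
So R is not a partial order.

No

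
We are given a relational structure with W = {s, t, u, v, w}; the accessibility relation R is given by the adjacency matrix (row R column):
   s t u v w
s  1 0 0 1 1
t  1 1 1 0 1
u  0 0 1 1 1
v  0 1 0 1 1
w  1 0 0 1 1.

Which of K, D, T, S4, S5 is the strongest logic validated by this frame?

Serial (axiom D): yes — every world has a successor (e.g. s R s).
Reflexive (axiom T): yes — every world is R-related to itself.
Transitive (axiom 4): no — s R v and v R t, but not s R t.
Euclidean (axiom 5): no — t R s and t R u, but not s R u.
So F validates K, D, T; S4 would additionally require R to be transitive. The strongest is T.

T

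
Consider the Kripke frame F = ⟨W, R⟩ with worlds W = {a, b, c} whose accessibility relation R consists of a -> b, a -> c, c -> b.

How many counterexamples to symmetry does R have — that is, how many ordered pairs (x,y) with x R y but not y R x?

Enumerating: (a,b), (a,c), (c,b).

3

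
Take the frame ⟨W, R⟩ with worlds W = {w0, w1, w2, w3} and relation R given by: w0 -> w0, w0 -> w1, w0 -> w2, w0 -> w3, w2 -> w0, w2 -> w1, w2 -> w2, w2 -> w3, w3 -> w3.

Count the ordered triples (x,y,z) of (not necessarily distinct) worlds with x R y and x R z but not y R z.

Enumerating: (w0,w1,w0), (w0,w1,w1), (w0,w1,w2), (w0,w1,w3), (w0,w3,w0), (w0,w3,w1), (w0,w3,w2), (w2,w1,w0), (w2,w1,w1), (w2,w1,w2), (w2,w1,w3), (w2,w3,w0), (w2,w3,w1), (w2,w3,w2).

14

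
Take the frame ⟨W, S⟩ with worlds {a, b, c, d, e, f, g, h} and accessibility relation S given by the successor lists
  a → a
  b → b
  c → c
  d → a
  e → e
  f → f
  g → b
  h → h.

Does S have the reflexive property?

Reflexive: no — d is not related to itself.

No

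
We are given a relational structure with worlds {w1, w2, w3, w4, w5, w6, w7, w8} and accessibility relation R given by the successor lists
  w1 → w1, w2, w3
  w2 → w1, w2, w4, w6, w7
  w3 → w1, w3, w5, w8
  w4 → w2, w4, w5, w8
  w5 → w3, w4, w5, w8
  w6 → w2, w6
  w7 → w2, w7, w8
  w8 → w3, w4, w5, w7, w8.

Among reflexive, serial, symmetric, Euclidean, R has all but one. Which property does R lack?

Reflexive: yes — every world is R-related to itself.
Serial: yes — every world has a successor (e.g. w1 R w1).
Symmetric: yes — every pair in R has its reverse in R.
Euclidean: no — w1 R w2 and w1 R w3, but not w2 R w3.
Only Euclidean fails.

Euclidean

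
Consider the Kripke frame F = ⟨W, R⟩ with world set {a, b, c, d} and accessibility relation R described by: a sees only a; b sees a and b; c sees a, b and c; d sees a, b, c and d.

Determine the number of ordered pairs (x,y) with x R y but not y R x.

Enumerating: (b,a), (c,a), (c,b), (d,a), (d,b), (d,c).

6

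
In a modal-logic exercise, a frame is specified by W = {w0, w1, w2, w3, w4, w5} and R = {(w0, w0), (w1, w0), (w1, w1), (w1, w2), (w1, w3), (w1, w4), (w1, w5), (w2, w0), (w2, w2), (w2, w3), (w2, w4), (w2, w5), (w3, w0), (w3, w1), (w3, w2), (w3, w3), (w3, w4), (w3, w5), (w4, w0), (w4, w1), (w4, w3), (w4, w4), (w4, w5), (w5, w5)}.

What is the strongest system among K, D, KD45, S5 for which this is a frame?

Serial (axiom D): yes — every world has a successor (e.g. w0 R w0).
Euclidean (axiom 5): no — w1 R w0 and w1 R w2, but not w0 R w2.
Transitive (axiom 4): no — w2 R w3 and w3 R w1, but not w2 R w1.
Reflexive (axiom T): yes — every world is R-related to itself.
So F validates K, D; KD45 would additionally require R to be Euclidean and transitive. The strongest is D.

D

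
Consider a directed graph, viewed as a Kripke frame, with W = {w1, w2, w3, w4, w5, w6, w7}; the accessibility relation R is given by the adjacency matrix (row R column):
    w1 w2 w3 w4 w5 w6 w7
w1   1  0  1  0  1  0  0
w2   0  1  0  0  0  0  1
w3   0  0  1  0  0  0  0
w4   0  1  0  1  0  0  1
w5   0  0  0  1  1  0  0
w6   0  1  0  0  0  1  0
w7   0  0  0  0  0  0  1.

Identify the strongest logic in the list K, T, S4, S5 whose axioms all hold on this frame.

T

Reflexive (axiom T): yes — every world is R-related to itself.
Transitive (axiom 4): no — w1 R w5 and w5 R w4, but not w1 R w4.
Euclidean (axiom 5): no — w1 R w3 and w1 R w5, but not w3 R w5.
So F validates K, T; S4 would additionally require R to be transitive. The strongest is T.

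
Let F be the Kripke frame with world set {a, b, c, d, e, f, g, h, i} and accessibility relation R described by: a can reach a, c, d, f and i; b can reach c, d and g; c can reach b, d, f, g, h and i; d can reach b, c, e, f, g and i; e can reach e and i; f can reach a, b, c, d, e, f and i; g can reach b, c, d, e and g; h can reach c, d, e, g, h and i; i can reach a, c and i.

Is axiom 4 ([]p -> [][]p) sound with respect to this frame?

No

By correspondence theory, 4 is valid on a frame iff R is transitive.
Transitive: no — a R c and c R b, but not a R b.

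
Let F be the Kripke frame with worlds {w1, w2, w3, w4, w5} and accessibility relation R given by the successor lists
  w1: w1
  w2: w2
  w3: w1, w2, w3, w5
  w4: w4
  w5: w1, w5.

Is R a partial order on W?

Yes

Reflexive: yes — every world is R-related to itself.
Transitive: yes — every two-step R-path is closed by a direct edge.
Antisymmetric: yes — no distinct pair is related both ways.
So R is a partial order.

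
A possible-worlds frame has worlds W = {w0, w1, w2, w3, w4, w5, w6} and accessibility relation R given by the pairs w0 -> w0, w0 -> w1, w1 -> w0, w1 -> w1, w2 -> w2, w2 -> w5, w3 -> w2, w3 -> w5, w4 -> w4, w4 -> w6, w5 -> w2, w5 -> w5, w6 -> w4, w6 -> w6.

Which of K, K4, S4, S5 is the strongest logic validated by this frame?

Transitive (axiom 4): yes — every two-step R-path is closed by a direct edge.
Reflexive (axiom T): no — w3 is not related to itself.
Euclidean (axiom 5): yes — any two successors of a common world are R-related.
So F validates K, K4; S4 would additionally require R to be reflexive. The strongest is K4.

K4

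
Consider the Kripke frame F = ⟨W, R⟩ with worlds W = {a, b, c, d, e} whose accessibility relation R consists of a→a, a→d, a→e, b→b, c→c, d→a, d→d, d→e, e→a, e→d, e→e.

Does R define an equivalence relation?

Reflexive: yes — every world is R-related to itself.
Symmetric: yes — every pair in R has its reverse in R.
Transitive: yes — every two-step R-path is closed by a direct edge.
So R is an equivalence relation.

Yes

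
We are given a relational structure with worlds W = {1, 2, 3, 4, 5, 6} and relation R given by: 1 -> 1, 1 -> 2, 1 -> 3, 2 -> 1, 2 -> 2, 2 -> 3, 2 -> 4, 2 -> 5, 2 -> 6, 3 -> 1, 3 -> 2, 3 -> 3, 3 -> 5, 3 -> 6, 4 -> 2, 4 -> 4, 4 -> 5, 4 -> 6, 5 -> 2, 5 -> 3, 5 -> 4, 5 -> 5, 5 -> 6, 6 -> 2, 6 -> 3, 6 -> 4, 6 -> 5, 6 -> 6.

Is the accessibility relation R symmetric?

Symmetric: yes — every pair in R has its reverse in R.

Yes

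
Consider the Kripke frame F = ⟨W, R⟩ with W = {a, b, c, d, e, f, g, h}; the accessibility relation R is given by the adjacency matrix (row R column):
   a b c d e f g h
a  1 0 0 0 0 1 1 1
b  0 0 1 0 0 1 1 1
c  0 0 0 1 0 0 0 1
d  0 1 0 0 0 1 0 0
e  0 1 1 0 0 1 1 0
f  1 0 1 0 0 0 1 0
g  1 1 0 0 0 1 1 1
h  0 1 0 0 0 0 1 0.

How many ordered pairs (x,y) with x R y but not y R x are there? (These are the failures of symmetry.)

12

Enumerating: (a,h), (b,c), (b,f), (c,d), (c,h), (d,b), (d,f), (e,b), (e,c), (e,f), (e,g), (f,c).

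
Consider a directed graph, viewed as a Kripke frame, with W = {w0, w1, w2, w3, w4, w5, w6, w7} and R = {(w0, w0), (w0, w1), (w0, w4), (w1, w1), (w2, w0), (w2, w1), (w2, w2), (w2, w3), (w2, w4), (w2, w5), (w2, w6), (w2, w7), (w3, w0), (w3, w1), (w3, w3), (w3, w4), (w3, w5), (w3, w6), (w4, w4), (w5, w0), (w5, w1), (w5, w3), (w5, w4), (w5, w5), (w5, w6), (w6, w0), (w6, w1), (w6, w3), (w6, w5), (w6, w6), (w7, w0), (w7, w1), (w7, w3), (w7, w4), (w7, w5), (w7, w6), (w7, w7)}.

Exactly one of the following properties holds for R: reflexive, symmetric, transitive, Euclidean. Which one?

Reflexive: yes — every world is R-related to itself.
Symmetric: no — w0 R w1 but not w1 R w0.
Transitive: no — w6 R w0 and w0 R w4, but not w6 R w4.
Euclidean: no — w0 R w1 and w0 R w4, but not w1 R w4.
Only reflexive holds.

reflexive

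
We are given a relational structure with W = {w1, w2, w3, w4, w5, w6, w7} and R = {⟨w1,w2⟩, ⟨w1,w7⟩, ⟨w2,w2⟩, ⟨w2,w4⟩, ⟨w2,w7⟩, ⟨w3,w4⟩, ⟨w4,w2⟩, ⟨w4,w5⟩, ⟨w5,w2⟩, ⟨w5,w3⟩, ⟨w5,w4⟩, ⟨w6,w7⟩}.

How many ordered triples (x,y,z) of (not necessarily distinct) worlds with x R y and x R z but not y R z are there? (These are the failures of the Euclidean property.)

16

Enumerating: (w1,w7,w2), (w1,w7,w7), (w2,w4,w4), (w2,w4,w7), (w2,w7,w2), (w2,w7,w4), (w2,w7,w7), (w3,w4,w4), (w4,w2,w5), (w4,w5,w5), (w5,w2,w3), (w5,w3,w2), (w5,w3,w3), (w5,w4,w3), (w5,w4,w4), (w6,w7,w7).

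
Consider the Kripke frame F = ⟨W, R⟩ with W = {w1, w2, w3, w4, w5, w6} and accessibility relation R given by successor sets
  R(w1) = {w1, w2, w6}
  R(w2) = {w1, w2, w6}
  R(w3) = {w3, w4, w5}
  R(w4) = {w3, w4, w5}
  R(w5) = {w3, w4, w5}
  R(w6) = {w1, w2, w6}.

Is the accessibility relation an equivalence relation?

Yes

Reflexive: yes — every world is R-related to itself.
Symmetric: yes — every pair in R has its reverse in R.
Transitive: yes — every two-step R-path is closed by a direct edge.
So R is an equivalence relation.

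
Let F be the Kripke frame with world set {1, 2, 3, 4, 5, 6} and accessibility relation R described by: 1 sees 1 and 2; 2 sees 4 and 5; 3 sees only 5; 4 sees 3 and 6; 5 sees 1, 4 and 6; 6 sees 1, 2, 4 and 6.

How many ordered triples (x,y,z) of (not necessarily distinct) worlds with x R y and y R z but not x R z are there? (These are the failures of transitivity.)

18

Enumerating: (1,2,4), (1,2,5), (2,4,3), (2,4,6), (2,5,1), (2,5,6), (3,5,1), (3,5,4), (3,5,6), (4,3,5), (4,6,1), (4,6,2), (4,6,4), (5,1,2), (5,4,3), (5,6,2), (6,2,5), (6,4,3).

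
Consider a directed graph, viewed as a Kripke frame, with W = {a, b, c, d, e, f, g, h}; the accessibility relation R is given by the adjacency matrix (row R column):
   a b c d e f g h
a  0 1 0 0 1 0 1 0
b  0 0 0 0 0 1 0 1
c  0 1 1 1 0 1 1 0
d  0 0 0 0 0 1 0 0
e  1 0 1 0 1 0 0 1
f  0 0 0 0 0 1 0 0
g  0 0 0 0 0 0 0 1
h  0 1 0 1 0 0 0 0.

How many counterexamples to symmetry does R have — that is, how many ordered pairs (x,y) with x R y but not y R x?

Enumerating: (a,b), (a,g), (b,f), (c,b), (c,d), (c,f), (c,g), (d,f), (e,c), (e,h), (g,h), (h,d).

12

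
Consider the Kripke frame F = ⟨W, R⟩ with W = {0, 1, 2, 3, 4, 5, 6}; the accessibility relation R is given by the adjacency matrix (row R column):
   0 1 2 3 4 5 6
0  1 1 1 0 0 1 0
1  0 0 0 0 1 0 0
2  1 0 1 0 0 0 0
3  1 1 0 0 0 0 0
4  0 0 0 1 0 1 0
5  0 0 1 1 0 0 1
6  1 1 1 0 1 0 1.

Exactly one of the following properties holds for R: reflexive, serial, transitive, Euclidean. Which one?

Reflexive: no — 1 is not related to itself.
Serial: yes — every world has a successor (e.g. 0 R 0).
Transitive: no — 0 R 1 and 1 R 4, but not 0 R 4.
Euclidean: no — 0 R 1 and 0 R 2, but not 1 R 2.
Only serial holds.

serial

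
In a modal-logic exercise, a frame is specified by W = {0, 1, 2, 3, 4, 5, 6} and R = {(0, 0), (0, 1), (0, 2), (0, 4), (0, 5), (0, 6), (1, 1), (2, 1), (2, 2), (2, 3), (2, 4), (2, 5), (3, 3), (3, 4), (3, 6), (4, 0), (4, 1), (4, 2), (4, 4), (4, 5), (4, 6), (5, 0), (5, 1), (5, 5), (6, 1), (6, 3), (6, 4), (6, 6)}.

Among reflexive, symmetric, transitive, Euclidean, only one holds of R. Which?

reflexive

Reflexive: yes — every world is R-related to itself.
Symmetric: no — 0 R 1 but not 1 R 0.
Transitive: no — 0 R 2 and 2 R 3, but not 0 R 3.
Euclidean: no — 0 R 1 and 0 R 2, but not 1 R 2.
Only reflexive holds.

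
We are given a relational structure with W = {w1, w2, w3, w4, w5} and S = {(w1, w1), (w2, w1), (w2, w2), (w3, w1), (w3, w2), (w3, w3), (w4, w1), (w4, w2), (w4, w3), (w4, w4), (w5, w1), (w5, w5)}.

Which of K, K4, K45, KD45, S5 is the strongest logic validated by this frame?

Transitive (axiom 4): yes — every two-step S-path is closed by a direct edge.
Euclidean (axiom 5): no — w3 S w1 and w3 S w2, but not w1 S w2.
Serial (axiom D): yes — every world has a successor (e.g. w1 S w1).
Reflexive (axiom T): yes — every world is S-related to itself.
So F validates K, K4; K45 would additionally require S to be Euclidean. The strongest is K4.

K4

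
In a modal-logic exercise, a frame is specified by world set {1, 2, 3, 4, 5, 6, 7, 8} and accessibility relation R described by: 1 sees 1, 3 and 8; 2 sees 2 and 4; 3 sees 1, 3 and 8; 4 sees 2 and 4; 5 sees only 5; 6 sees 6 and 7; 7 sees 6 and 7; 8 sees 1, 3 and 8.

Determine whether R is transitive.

Yes

Transitive: yes — every two-step R-path is closed by a direct edge.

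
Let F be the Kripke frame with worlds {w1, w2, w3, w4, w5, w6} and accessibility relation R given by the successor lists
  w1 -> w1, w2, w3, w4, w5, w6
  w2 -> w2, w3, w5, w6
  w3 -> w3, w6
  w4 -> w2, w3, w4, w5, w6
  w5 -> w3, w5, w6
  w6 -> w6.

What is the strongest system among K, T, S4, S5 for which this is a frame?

S4

Reflexive (axiom T): yes — every world is R-related to itself.
Transitive (axiom 4): yes — every two-step R-path is closed by a direct edge.
Euclidean (axiom 5): no — w1 R w2 and w1 R w4, but not w2 R w4.
So F validates K, T, S4; S5 would additionally require R to be Euclidean. The strongest is S4.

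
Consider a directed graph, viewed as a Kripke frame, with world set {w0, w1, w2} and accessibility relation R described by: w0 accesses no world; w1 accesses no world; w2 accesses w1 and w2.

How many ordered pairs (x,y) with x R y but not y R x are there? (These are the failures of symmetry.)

Enumerating: (w2,w1).

1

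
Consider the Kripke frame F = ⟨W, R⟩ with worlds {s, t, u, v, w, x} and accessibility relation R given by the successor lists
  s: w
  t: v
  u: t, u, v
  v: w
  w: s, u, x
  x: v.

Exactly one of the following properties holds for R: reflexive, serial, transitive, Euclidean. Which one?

serial

Reflexive: no — s is not related to itself.
Serial: yes — every world has a successor (e.g. s R w).
Transitive: no — s R w and w R u, but not s R u.
Euclidean: no — u R v and u R t, but not v R t.
Only serial holds.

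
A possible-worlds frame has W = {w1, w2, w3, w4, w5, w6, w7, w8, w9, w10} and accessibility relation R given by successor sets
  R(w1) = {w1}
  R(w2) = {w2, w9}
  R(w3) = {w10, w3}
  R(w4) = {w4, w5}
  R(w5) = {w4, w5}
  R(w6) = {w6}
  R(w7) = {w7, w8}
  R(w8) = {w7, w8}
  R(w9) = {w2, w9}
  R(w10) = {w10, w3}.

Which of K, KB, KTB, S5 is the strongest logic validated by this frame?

Symmetric (axiom B): yes — every pair in R has its reverse in R.
Reflexive (axiom T): yes — every world is R-related to itself.
Euclidean (axiom 5): yes — any two successors of a common world are R-related.
So F validates K, KB, KTB, S5. The strongest is S5.

S5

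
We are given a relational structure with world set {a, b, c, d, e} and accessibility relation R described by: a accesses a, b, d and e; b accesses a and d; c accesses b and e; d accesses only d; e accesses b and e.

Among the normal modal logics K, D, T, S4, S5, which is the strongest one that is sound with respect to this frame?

D

Serial (axiom D): yes — every world has a successor (e.g. a R a).
Reflexive (axiom T): no — b is not related to itself.
Transitive (axiom 4): no — b R a and a R e, but not b R e.
Euclidean (axiom 5): no — a R b and a R e, but not b R e.
So F validates K, D; T would additionally require R to be reflexive. The strongest is D.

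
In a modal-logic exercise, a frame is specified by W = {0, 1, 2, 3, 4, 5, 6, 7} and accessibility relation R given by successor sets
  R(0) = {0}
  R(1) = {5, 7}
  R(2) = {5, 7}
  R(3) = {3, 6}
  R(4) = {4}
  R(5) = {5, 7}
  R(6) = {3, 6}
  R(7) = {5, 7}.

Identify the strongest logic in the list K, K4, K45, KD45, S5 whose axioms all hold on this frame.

KD45

Transitive (axiom 4): yes — every two-step R-path is closed by a direct edge.
Euclidean (axiom 5): yes — any two successors of a common world are R-related.
Serial (axiom D): yes — every world has a successor (e.g. 0 R 0).
Reflexive (axiom T): no — 1 is not related to itself.
So F validates K, K4, K45, KD45; S5 would additionally require R to be reflexive. The strongest is KD45.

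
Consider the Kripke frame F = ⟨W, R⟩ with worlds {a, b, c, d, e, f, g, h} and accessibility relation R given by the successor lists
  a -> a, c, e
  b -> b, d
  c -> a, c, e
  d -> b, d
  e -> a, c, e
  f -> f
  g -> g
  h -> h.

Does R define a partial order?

No

Reflexive: yes — every world is R-related to itself.
Transitive: yes — every two-step R-path is closed by a direct edge.
Antisymmetric: no — a R c and c R a with a ≠ c.
So R is not a partial order.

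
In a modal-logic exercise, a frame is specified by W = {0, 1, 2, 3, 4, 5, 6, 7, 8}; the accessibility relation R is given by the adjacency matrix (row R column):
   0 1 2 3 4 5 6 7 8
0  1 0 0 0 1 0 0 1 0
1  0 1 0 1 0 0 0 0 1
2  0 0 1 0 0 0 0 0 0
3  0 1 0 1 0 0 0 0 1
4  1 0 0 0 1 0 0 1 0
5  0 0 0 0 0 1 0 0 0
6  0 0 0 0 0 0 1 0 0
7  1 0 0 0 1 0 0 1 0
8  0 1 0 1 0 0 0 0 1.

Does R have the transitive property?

Yes

Transitive: yes — every two-step R-path is closed by a direct edge.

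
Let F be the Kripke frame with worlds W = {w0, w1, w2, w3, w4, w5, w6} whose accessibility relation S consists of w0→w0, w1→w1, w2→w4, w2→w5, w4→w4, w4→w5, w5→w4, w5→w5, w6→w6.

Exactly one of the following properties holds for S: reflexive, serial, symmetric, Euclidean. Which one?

Reflexive: no — w2 is not related to itself.
Serial: no — w3 has no S-successor.
Symmetric: no — w2 S w4 but not w4 S w2.
Euclidean: yes — any two successors of a common world are S-related.
Only Euclidean holds.

Euclidean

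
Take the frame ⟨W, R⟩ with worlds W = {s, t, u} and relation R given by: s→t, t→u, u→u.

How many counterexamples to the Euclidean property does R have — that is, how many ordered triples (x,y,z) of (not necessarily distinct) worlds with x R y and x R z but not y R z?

Enumerating: (s,t,t).

1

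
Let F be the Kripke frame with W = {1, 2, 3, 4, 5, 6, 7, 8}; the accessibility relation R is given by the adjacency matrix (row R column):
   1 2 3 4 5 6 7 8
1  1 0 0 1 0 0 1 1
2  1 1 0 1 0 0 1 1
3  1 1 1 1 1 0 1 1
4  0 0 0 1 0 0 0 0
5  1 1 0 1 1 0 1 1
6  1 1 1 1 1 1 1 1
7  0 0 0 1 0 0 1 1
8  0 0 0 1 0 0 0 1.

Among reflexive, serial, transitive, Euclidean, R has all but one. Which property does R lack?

Reflexive: yes — every world is R-related to itself.
Serial: yes — every world has a successor (e.g. 1 R 1).
Transitive: yes — every two-step R-path is closed by a direct edge.
Euclidean: no — 1 R 4 and 1 R 7, but not 4 R 7.
Only Euclidean fails.

Euclidean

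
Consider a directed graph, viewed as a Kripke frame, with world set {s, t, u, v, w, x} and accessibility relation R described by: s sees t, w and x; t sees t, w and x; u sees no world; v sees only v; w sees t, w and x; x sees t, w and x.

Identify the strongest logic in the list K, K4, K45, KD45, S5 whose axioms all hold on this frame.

K45

Transitive (axiom 4): yes — every two-step R-path is closed by a direct edge.
Euclidean (axiom 5): yes — any two successors of a common world are R-related.
Serial (axiom D): no — u has no R-successor.
Reflexive (axiom T): no — s is not related to itself.
So F validates K, K4, K45; KD45 would additionally require R to be serial. The strongest is K45.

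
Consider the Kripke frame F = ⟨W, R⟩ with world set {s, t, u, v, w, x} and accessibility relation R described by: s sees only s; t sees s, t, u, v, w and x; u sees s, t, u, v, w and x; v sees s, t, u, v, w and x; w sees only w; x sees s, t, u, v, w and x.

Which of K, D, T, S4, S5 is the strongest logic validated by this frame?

Serial (axiom D): yes — every world has a successor (e.g. s R s).
Reflexive (axiom T): yes — every world is R-related to itself.
Transitive (axiom 4): yes — every two-step R-path is closed by a direct edge.
Euclidean (axiom 5): no — t R s and t R u, but not s R u.
So F validates K, D, T, S4; S5 would additionally require R to be Euclidean. The strongest is S4.

S4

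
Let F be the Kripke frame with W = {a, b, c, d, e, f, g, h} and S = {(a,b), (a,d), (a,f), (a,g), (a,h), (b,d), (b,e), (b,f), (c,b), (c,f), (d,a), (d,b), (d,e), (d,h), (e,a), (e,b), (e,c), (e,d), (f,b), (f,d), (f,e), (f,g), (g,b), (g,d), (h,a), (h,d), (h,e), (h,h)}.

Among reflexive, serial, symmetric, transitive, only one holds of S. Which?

Reflexive: no — a is not related to itself.
Serial: yes — every world has a successor (e.g. a S b).
Symmetric: no — a S b but not b S a.
Transitive: no — a S b and b S e, but not a S e.
Only serial holds.

serial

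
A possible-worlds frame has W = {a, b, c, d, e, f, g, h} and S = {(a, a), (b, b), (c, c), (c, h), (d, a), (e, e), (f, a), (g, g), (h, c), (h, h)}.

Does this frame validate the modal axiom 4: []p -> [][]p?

Yes

Axiom 4 corresponds to the accessibility relation being transitive.
Transitive: yes — every two-step S-path is closed by a direct edge.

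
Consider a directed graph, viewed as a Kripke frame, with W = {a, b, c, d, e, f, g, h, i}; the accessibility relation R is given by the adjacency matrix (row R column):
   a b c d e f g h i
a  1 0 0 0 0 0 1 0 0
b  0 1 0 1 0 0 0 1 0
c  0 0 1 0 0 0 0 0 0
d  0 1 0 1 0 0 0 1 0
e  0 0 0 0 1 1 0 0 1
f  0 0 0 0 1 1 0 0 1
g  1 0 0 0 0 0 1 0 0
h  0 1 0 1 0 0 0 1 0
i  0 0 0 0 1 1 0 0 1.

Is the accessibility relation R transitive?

Yes

Transitive: yes — every two-step R-path is closed by a direct edge.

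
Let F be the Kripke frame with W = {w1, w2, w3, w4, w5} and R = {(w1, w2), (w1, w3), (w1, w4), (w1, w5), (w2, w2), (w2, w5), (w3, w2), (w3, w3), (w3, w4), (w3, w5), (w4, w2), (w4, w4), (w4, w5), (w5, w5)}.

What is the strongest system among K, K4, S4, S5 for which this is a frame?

K4

Transitive (axiom 4): yes — every two-step R-path is closed by a direct edge.
Reflexive (axiom T): no — w1 is not related to itself.
Euclidean (axiom 5): no — w1 R w2 and w1 R w3, but not w2 R w3.
So F validates K, K4; S4 would additionally require R to be reflexive. The strongest is K4.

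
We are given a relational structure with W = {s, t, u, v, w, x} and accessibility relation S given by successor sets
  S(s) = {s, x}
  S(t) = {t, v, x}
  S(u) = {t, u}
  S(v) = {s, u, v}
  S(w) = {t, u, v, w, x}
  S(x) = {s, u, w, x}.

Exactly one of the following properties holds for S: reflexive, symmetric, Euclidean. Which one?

reflexive

Reflexive: yes — every world is S-related to itself.
Symmetric: no — t S v but not v S t.
Euclidean: no — t S v and t S x, but not v S x.
Only reflexive holds.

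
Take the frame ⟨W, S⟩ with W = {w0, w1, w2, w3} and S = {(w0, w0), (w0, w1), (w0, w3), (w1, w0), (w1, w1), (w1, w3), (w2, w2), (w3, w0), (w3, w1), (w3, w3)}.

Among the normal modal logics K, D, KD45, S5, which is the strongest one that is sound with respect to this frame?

S5

Serial (axiom D): yes — every world has a successor (e.g. w0 S w0).
Euclidean (axiom 5): yes — any two successors of a common world are S-related.
Transitive (axiom 4): yes — every two-step S-path is closed by a direct edge.
Reflexive (axiom T): yes — every world is S-related to itself.
So F validates K, D, KD45, S5. The strongest is S5.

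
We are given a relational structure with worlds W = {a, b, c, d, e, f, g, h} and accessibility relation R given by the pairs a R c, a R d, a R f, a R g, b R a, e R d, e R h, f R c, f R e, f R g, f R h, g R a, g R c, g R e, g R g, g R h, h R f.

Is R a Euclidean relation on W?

Euclidean: no — a R c and a R d, but not c R d.

No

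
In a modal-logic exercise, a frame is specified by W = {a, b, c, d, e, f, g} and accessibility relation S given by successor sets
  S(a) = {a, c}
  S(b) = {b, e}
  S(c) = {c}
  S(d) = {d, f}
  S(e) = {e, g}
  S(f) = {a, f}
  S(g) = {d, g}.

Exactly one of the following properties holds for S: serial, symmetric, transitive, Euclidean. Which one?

Serial: yes — every world has a successor (e.g. a S a).
Symmetric: no — a S c but not c S a.
Transitive: no — b S e and e S g, but not b S g.
Euclidean: no — a S c and a S a, but not c S a.
Only serial holds.

serial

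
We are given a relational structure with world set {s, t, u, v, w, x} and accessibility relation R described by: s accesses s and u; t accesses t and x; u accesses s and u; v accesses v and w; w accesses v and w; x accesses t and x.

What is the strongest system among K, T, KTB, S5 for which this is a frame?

S5

Reflexive (axiom T): yes — every world is R-related to itself.
Symmetric (axiom B): yes — every pair in R has its reverse in R.
Euclidean (axiom 5): yes — any two successors of a common world are R-related.
So F validates K, T, KTB, S5. The strongest is S5.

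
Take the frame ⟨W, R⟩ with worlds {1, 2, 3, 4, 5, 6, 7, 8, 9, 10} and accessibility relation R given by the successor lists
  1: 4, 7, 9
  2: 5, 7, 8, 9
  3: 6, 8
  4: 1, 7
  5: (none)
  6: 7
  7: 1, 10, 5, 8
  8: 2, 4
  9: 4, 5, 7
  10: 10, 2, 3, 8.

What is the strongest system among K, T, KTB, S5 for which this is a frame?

K

Reflexive (axiom T): no — 1 is not related to itself.
Symmetric (axiom B): no — 1 R 9 but not 9 R 1.
Euclidean (axiom 5): no — 1 R 4 and 1 R 9, but not 4 R 9.
So F validates K; T would additionally require R to be reflexive. The strongest is K.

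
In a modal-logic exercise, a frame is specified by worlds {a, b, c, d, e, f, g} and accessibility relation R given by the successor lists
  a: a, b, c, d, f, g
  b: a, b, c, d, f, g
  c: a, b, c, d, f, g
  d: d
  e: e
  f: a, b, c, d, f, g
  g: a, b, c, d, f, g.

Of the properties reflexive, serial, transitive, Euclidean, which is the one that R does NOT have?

Euclidean

Reflexive: yes — every world is R-related to itself.
Serial: yes — every world has a successor (e.g. a R a).
Transitive: yes — every two-step R-path is closed by a direct edge.
Euclidean: no — a R d and a R b, but not d R b.
Only Euclidean fails.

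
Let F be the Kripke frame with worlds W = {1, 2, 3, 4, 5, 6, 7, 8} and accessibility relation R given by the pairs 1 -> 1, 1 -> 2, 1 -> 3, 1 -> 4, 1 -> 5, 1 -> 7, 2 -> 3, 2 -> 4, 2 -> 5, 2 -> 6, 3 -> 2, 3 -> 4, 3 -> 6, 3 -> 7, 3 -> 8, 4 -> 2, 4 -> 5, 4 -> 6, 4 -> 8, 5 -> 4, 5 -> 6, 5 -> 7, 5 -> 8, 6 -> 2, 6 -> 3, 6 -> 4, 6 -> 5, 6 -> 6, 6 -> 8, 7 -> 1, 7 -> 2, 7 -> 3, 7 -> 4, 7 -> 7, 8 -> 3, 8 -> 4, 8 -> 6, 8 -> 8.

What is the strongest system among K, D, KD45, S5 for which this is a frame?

Serial (axiom D): yes — every world has a successor (e.g. 1 R 1).
Euclidean (axiom 5): no — 1 R 2 and 1 R 7, but not 2 R 7.
Transitive (axiom 4): no — 1 R 2 and 2 R 6, but not 1 R 6.
Reflexive (axiom T): no — 2 is not related to itself.
So F validates K, D; KD45 would additionally require R to be Euclidean and transitive. The strongest is D.

D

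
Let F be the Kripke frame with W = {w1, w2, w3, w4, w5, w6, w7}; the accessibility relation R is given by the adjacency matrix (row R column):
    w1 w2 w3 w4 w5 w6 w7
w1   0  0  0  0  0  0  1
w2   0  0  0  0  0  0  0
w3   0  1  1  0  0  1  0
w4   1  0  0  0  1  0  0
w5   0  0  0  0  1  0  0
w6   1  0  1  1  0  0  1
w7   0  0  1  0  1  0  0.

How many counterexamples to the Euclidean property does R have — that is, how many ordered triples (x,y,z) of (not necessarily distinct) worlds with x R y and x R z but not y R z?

23

Enumerating: (w1,w7,w7), (w3,w2,w2), (w3,w2,w3), (w3,w2,w6), (w3,w6,w2), (w3,w6,w6), (w4,w1,w1), (w4,w1,w5), (w4,w5,w1), (w6,w1,w1), (w6,w1,w3), (w6,w1,w4), … and 11 more.
Total: 23.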